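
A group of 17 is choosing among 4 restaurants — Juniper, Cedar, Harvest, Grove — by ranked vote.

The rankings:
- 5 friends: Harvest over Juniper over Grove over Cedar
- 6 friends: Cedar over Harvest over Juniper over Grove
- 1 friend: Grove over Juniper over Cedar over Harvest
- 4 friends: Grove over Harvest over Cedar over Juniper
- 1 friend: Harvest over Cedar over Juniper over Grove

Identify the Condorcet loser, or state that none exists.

none

Pairwise majorities:
Juniper vs Cedar: Juniper is ranked higher on 5+1 = 6 ballots, Cedar on 11. Cedar wins 11–6.
Juniper vs Harvest: Harvest, 16–1.
Juniper vs Grove: Juniper, 12–5.
Cedar–Harvest: Harvest 10–7.
Cedar vs Grove: 7 to 10, Grove.
Harvest vs Grove: Harvest, 12–5.
Each restaurant has at least one pairwise win (Juniper beats Grove; Cedar beats Juniper; Harvest beats Juniper; Grove beats Cedar) — no Condorcet loser.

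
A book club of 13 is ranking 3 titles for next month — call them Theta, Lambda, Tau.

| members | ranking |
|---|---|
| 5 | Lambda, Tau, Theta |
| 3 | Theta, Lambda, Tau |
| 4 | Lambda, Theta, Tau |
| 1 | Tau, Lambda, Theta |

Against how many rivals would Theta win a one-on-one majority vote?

Theta against each rival (13 members):
Theta vs Lambda: Theta is ranked higher on 3 ballots, Lambda on 10. Lambda wins 10–3.
Theta vs Tau: Theta is ranked higher on 3+4 = 7 ballots, Tau on 6. Theta wins 7–6.
Theta beats Tau; loses to Lambda — 1 pairwise win.

1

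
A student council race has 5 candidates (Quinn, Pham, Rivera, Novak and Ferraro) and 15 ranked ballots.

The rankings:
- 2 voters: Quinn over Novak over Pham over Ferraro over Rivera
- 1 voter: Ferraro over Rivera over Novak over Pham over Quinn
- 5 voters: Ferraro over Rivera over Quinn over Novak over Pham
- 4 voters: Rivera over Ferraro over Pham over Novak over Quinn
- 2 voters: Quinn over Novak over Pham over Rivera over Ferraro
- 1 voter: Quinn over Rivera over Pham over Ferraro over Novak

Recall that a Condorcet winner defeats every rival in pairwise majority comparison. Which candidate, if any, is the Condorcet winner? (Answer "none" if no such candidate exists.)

Head-to-head results (15 voters):
Quinn–Pham: Quinn 10–5.
Quinn vs Rivera: 2+2+1 = 5 for Quinn, 10 for Rivera — Rivera by 10–5.
Quinn vs Novak: 2+5+2+1 = 10 for Quinn, 5 for Novak — Quinn by 10–5.
Quinn vs Ferraro: Ferraro, 10–5.
Pham vs Rivera: Rivera, 11–4.
Pham vs Novak: Novak, 10–5.
Pham vs Ferraro: Pham preferred on 2+2+1 = 5 ballots; Ferraro wins 10–5.
Rivera vs Novak: Rivera wins 11–4.
Rivera vs Ferraro: Rivera preferred on 4+2+1 = 7 ballots; Ferraro wins 8–7.
Novak vs Ferraro: Ferraro, 11–4.
Ferraro wins every pairwise contest, so Ferraro is the Condorcet winner.

Ferraro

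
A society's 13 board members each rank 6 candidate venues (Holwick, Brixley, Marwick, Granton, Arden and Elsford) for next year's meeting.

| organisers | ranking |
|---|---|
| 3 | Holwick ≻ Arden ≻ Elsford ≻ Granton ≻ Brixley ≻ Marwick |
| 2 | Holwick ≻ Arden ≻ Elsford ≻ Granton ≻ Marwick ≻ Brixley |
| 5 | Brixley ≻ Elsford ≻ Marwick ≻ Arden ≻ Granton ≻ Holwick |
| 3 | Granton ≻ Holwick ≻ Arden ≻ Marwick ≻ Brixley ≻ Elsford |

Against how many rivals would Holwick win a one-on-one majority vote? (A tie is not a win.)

4

Holwick against each rival (13 organisers):
Holwick vs Brixley: 3+2+3 = 8 for Holwick, 5 for Brixley — Holwick by 8–5.
Holwick vs Marwick: 3+2+3 = 8 for Holwick, 5 for Marwick — Holwick by 8–5.
Holwick vs Granton: Granton, 8–5.
Holwick vs Arden: 8 to 5, Holwick.
Holwick vs Elsford: Holwick preferred on 3+2+3 = 8 ballots; Holwick wins 8–5.
Holwick beats Brixley, Marwick, Arden, Elsford; loses to Granton — 4 pairwise wins.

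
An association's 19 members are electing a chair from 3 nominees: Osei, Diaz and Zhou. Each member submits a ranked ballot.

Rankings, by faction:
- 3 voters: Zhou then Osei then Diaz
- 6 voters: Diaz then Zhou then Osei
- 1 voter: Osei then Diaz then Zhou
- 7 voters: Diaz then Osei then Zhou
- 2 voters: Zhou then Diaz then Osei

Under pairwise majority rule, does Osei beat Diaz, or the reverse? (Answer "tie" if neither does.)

Ballots ranking Osei above Diaz: 3 + 1 = 4.
Ballots ranking Diaz above Osei: 19 − 4 = 15.
Diaz wins the head-to-head 15–4.

Diaz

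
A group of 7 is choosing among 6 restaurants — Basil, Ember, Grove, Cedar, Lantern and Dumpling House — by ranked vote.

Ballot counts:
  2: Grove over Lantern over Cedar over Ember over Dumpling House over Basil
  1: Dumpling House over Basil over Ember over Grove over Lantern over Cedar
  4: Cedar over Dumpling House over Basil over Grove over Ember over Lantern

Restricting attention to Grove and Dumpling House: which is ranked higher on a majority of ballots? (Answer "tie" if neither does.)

Dumpling House

Ballots ranking Grove above Dumpling House: 2.
Ballots ranking Dumpling House above Grove: 7 − 2 = 5.
Dumpling House wins the head-to-head 5–2.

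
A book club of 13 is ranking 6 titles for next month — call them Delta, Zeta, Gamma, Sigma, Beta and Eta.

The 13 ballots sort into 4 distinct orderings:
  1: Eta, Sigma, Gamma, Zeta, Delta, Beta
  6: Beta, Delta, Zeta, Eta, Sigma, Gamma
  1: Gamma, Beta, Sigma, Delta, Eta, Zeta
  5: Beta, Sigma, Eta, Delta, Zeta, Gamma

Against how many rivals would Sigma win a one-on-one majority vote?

Sigma against each rival (13 members):
Sigma vs Delta: 7 to 6, Sigma.
Sigma vs Zeta: 7 to 6, Sigma.
Sigma vs Gamma: Sigma, 12–1.
Sigma vs Beta: 1 to 12, Beta.
Sigma vs Eta: Eta, 7–6.
Sigma beats Delta, Zeta, Gamma; loses to Beta, Eta — 3 pairwise wins.

3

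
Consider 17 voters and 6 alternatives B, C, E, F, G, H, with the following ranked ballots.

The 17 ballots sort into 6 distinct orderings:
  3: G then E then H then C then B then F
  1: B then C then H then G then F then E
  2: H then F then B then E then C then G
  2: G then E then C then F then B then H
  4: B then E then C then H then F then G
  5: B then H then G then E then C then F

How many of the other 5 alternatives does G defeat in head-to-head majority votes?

G against each rival (17 voters):
G vs B: 3+2 = 5 for G, 12 for B — B by 12–5.
G vs C: G is ranked higher on 3+2+5 = 10 ballots, C on 7. G wins 10–7.
G–E: G 11–6.
G vs F: 11 to 6, G.
G–H: H 12–5.
G beats C, E, F; loses to B, H — 3 pairwise wins.

3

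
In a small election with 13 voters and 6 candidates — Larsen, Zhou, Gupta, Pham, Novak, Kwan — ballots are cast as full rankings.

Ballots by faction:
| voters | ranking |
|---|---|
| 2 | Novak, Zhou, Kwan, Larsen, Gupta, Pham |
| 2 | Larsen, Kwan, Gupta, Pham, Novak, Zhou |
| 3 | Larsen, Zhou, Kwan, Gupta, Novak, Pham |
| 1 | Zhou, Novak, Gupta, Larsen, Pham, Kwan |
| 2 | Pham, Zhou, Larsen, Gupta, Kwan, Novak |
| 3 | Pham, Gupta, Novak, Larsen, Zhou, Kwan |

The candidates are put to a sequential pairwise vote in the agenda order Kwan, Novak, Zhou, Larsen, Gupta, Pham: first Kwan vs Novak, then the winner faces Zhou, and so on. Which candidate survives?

Round 1: Kwan vs Novak — 7–6, Kwan advances.
Round 2: Kwan vs Zhou — 2–11, Zhou advances.
Round 3: Zhou vs Larsen — 5–8, Larsen advances.
Round 4: Larsen vs Gupta — 9–4, Larsen advances.
Round 5: Larsen vs Pham — 8–5, Larsen advances.
The agenda winner is Larsen.

Larsen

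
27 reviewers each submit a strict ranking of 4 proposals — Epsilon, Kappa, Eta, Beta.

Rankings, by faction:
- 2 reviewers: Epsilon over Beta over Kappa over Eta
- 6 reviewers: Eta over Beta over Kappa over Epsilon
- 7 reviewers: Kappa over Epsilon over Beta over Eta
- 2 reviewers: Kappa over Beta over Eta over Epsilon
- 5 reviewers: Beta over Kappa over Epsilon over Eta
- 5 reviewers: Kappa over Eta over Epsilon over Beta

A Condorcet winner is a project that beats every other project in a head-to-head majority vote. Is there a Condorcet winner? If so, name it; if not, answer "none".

Kappa

Pairwise majorities:
Epsilon vs Kappa: Epsilon preferred on 2 ballots; Kappa wins 25–2.
Epsilon vs Eta: 14 to 13, Epsilon.
Epsilon vs Beta: 14 to 13, Epsilon.
Kappa vs Eta: Kappa preferred on 2+7+2+5+5 = 21 ballots; Kappa wins 21–6.
Kappa vs Beta: Kappa is ranked higher on 7+2+5 = 14 ballots, Beta on 13. Kappa wins 14–13.
Eta vs Beta: Eta preferred on 6+5 = 11 ballots; Beta wins 16–11.
Kappa defeats every rival head-to-head and is the Condorcet winner.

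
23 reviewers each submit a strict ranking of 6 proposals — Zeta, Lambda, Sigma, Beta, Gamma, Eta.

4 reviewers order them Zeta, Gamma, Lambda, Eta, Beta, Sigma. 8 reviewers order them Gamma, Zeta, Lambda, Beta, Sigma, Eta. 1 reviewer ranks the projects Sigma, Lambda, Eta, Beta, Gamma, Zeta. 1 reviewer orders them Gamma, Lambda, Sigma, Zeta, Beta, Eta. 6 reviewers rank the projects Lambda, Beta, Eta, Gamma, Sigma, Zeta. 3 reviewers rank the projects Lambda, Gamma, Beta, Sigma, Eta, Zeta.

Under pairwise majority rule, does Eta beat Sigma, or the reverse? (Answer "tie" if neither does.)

Sigma

Ballots ranking Eta above Sigma: 4 + 6 = 10.
Ballots ranking Sigma above Eta: 23 − 10 = 13.
Sigma wins the head-to-head 13–10.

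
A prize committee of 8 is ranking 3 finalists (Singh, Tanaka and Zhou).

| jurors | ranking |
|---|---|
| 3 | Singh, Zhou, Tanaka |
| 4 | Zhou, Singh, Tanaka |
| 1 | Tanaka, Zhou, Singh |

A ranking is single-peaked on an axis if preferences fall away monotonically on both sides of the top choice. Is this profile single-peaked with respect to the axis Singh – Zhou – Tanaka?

yes

Axis positions: Singh=1, Zhou=2, Tanaka=3.
Type 1 (peak Singh at position 1): ranking walks positions 1-2-3, expanding outward from the peak — single-peaked.
Type 2 (peak Zhou at position 2): ranking walks positions 2-1-3, expanding outward from the peak — single-peaked.
Type 3 (peak Tanaka at position 3): ranking walks positions 3-2-1, expanding outward from the peak — single-peaked.
Every ranking is single-peaked on this axis.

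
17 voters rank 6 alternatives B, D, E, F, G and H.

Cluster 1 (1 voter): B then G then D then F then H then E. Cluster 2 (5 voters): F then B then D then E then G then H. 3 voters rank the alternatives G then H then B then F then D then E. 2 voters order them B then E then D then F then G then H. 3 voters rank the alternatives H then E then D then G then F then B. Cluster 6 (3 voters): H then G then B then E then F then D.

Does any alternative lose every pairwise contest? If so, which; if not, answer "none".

none

Pairwise majorities:
B vs D: B preferred on 1+5+3+2+3 = 14 ballots; B wins 14–3.
B vs E: B preferred on 1+5+3+2+3 = 14 ballots; B wins 14–3.
B vs F: 9 to 8, B.
B vs G: G wins 9–8.
B vs H: 8 to 9, H.
D–E: D 9–8.
D vs F: 1+2+3 = 6 for D, 11 for F — F by 11–6.
D vs G: D is ranked higher on 5+2+3 = 10 ballots, G on 7. D wins 10–7.
D vs H: H, 9–8.
E vs F: F, 9–8.
E vs G: 5+2+3 = 10 for E, 7 for G — E by 10–7.
E vs H: E is ranked higher on 5+2 = 7 ballots, H on 10. H wins 10–7.
F–G: G 10–7.
F vs H: H wins 9–8.
G vs H: G is ranked higher on 1+5+3+2 = 11 ballots, H on 6. G wins 11–6.
Each alternative has at least one pairwise win (B beats D; D beats E; E beats G; F beats D; G beats B; H beats B) — no Condorcet loser.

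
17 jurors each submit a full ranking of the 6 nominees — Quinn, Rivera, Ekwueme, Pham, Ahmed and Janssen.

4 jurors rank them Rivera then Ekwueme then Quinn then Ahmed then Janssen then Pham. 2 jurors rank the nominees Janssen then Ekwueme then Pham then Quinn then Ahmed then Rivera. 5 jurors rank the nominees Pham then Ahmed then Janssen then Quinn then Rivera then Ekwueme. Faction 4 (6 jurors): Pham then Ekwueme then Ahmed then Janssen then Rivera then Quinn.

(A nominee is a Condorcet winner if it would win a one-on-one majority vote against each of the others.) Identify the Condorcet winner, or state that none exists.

Check each pair by majority over 17 ballots:
Quinn vs Rivera: Rivera wins 10–7.
Quinn–Ekwueme: Ekwueme 12–5.
Quinn–Pham: Pham 13–4.
Quinn–Ahmed: Ahmed 11–6.
Quinn vs Janssen: Janssen, 13–4.
Rivera vs Ekwueme: Rivera wins 9–8.
Rivera vs Pham: Pham, 13–4.
Rivera–Ahmed: Ahmed 13–4.
Rivera–Janssen: Janssen 13–4.
Ekwueme–Pham: Pham 11–6.
Ekwueme vs Ahmed: Ekwueme, 12–5.
Ekwueme vs Janssen: Ekwueme wins 10–7.
Pham vs Ahmed: Pham wins 13–4.
Pham vs Janssen: Pham, 11–6.
Ahmed vs Janssen: Ahmed, 15–2.
Only Pham has no losses; Pham is the Condorcet winner.

Pham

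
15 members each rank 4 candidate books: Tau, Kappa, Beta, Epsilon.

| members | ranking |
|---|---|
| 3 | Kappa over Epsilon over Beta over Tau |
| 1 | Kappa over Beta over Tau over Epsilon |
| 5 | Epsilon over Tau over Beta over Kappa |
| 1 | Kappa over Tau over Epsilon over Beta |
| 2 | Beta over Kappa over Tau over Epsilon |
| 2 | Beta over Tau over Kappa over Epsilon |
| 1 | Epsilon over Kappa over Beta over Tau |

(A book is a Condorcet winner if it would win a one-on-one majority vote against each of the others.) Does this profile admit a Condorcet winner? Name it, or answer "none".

none

Check each pair by majority over 15 ballots:
Tau–Kappa: Kappa 8–7.
Tau vs Beta: Beta, 9–6.
Tau–Epsilon: Epsilon 9–6.
Kappa vs Beta: Beta wins 9–6.
Kappa vs Epsilon: Kappa, 9–6.
Beta vs Epsilon: Epsilon wins 10–5.
Each book drops at least one matchup (Tau loses to Kappa; Kappa loses to Beta; Beta loses to Epsilon; Epsilon loses to Kappa); the cycle Kappa > Epsilon > Beta > Kappa rules out a Condorcet winner.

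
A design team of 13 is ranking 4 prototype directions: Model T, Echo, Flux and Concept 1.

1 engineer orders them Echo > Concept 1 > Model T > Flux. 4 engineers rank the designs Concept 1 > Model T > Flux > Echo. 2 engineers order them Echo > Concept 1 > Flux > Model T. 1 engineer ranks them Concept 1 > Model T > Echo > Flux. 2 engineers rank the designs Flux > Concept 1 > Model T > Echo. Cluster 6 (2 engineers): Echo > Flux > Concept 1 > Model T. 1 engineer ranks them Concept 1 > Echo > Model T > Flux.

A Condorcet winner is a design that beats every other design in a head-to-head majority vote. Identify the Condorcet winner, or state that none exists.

Concept 1

Pairwise majorities:
Model T vs Echo: Model T, 7–6.
Model T vs Flux: 1+4+1+1 = 7 for Model T, 6 for Flux — Model T by 7–6.
Model T vs Concept 1: 0 to 13, Concept 1.
Echo vs Flux: Echo preferred on 1+2+1+2+1 = 7 ballots; Echo wins 7–6.
Echo vs Concept 1: 1+2+2 = 5 for Echo, 8 for Concept 1 — Concept 1 by 8–5.
Flux vs Concept 1: 2+2 = 4 for Flux, 9 for Concept 1 — Concept 1 by 9–4.
Concept 1 beats each of Model T, Echo, Flux — Concept 1 is the Condorcet winner.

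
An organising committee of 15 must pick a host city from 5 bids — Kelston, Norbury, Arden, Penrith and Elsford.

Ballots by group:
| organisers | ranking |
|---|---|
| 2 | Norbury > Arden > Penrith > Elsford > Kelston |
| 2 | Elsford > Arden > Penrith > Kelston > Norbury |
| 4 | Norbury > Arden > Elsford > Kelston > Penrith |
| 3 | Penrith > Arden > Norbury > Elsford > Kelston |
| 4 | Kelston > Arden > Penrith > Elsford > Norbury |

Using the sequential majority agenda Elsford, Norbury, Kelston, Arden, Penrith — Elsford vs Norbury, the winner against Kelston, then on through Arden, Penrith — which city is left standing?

Round 1: Elsford vs Norbury — 6–9, Norbury advances.
Round 2: Norbury vs Kelston — 9–6, Norbury advances.
Round 3: Norbury vs Arden — 6–9, Arden advances.
Round 4: Arden vs Penrith — 12–3, Arden advances.
Arden survives the agenda.

Arden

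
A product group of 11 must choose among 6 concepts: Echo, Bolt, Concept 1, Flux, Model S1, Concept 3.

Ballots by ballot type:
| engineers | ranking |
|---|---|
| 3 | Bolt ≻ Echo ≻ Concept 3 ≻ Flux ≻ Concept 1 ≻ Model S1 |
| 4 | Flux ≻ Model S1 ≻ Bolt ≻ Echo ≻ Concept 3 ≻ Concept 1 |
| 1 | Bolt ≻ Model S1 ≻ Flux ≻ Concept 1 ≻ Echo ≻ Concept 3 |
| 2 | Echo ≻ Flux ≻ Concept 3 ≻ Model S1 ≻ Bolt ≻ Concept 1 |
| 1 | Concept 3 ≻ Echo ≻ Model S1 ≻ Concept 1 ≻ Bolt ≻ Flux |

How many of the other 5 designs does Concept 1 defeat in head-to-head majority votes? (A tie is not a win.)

0

Concept 1 against each rival (11 engineers):
Concept 1 vs Echo: Echo wins 10–1.
Concept 1 vs Bolt: Bolt wins 10–1.
Concept 1 vs Flux: Concept 1 preferred on 1 ballot; Flux wins 10–1.
Concept 1 vs Model S1: 3 to 8, Model S1.
Concept 1 vs Concept 3: Concept 3, 10–1.
Concept 1 beats no one; loses to Echo, Bolt, Flux, Model S1, Concept 3 — 0 pairwise wins.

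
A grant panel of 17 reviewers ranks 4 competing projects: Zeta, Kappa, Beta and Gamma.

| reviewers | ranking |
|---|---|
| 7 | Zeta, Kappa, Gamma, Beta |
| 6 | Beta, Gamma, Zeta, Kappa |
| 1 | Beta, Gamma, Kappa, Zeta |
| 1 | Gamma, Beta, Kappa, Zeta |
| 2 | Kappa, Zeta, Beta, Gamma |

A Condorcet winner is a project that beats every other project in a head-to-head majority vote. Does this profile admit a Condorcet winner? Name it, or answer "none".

Zeta

Pairwise majorities:
Zeta vs Kappa: Zeta is ranked higher on 7+6 = 13 ballots, Kappa on 4. Zeta wins 13–4.
Zeta vs Beta: 7+2 = 9 for Zeta, 8 for Beta — Zeta by 9–8.
Zeta vs Gamma: 9 to 8, Zeta.
Kappa vs Beta: 7+2 = 9 for Kappa, 8 for Beta — Kappa by 9–8.
Kappa vs Gamma: Kappa preferred on 7+2 = 9 ballots; Kappa wins 9–8.
Beta vs Gamma: Beta is ranked higher on 6+1+2 = 9 ballots, Gamma on 8. Beta wins 9–8.
Zeta beats each of Kappa, Beta, Gamma — Zeta is the Condorcet winner.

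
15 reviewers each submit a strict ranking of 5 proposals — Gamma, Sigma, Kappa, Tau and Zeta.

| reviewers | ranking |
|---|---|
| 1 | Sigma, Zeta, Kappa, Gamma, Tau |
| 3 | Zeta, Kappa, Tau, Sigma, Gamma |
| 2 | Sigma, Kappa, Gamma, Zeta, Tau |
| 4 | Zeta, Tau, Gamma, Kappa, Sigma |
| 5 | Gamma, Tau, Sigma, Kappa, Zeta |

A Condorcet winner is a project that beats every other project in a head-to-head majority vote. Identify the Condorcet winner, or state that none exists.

Head-to-head results (15 reviewers):
Gamma vs Sigma: Gamma is ranked higher on 4+5 = 9 ballots, Sigma on 6. Gamma wins 9–6.
Gamma vs Kappa: Gamma, 9–6.
Gamma vs Tau: Gamma is ranked higher on 1+2+5 = 8 ballots, Tau on 7. Gamma wins 8–7.
Gamma vs Zeta: 7 to 8, Zeta.
Sigma vs Kappa: Sigma wins 8–7.
Sigma vs Tau: Tau wins 12–3.
Sigma–Zeta: Sigma 8–7.
Kappa–Tau: Tau 9–6.
Kappa vs Zeta: 2+5 = 7 for Kappa, 8 for Zeta — Zeta by 8–7.
Tau vs Zeta: 5 to 10, Zeta.
No project is unbeaten: Gamma loses to Zeta; Sigma loses to Gamma; Kappa loses to Gamma; Tau loses to Gamma; Zeta loses to Sigma. In particular Gamma > Sigma > Zeta > Gamma is a majority cycle — no Condorcet winner exists.

none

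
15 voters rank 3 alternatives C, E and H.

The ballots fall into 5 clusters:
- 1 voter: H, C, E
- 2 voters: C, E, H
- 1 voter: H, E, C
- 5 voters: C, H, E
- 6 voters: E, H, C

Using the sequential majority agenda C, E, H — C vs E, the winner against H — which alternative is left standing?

Round 1: C vs E — 8–7, C advances.
Round 2: C vs H — 7–8, H advances.
The agenda winner is H.

H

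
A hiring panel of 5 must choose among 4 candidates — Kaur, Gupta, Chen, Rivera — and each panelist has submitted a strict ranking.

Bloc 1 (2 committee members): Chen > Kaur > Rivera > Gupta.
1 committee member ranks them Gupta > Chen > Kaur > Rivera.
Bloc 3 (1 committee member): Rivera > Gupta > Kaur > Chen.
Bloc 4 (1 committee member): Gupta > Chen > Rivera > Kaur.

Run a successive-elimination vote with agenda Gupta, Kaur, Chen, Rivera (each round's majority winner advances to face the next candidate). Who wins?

Round 1: Gupta vs Kaur — 3–2, Gupta advances.
Round 2: Gupta vs Chen — 3–2, Gupta advances.
Round 3: Gupta vs Rivera — 2–3, Rivera advances.
The agenda winner is Rivera.

Rivera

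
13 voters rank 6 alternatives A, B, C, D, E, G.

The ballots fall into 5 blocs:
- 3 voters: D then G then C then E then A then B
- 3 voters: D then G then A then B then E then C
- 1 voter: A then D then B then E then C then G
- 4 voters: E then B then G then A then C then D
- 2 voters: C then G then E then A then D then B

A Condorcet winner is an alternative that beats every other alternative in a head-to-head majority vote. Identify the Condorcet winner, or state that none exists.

none

Pairwise majorities:
A vs B: 3+3+1+2 = 9 for A, 4 for B — A by 9–4.
A vs C: 8 to 5, A.
A vs D: 7 to 6, A.
A vs E: 3+1 = 4 for A, 9 for E — E by 9–4.
A vs G: A preferred on 1 ballot; G wins 12–1.
B vs C: 8 to 5, B.
B vs D: B is ranked higher on 4 ballots, D on 9. D wins 9–4.
B vs E: B is ranked higher on 3+1 = 4 ballots, E on 9. E wins 9–4.
B vs G: B is ranked higher on 1+4 = 5 ballots, G on 8. G wins 8–5.
C vs D: 6 to 7, D.
C vs E: 3+2 = 5 for C, 8 for E — E by 8–5.
C vs G: 3 to 10, G.
D vs E: 7 to 6, D.
D vs G: D preferred on 3+3+1 = 7 ballots; D wins 7–6.
E vs G: E preferred on 1+4 = 5 ballots; G wins 8–5.
No alternative is unbeaten: A loses to E; B loses to A; C loses to A; D loses to A; E loses to D; G loses to D. In particular A > D > E > A is a majority cycle — no Condorcet winner exists.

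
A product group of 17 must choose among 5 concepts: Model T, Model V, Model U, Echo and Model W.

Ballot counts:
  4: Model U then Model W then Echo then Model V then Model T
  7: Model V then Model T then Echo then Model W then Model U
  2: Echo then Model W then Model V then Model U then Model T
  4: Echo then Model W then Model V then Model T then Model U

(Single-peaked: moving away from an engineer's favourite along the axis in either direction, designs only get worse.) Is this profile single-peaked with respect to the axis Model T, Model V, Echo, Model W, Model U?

yes

Axis positions: Model T=1, Model V=2, Echo=3, Model W=4, Model U=5.
Group 1 (peak Model U at position 5): ranking walks positions 5-4-3-2-1, expanding outward from the peak — single-peaked.
Group 2 (peak Model V at position 2): ranking walks positions 2-1-3-4-5, expanding outward from the peak — single-peaked.
Group 3 (peak Echo at position 3): ranking walks positions 3-4-2-5-1, expanding outward from the peak — single-peaked.
Group 4 (peak Echo at position 3): ranking walks positions 3-4-2-1-5, expanding outward from the peak — single-peaked.
Every ranking is single-peaked on this axis.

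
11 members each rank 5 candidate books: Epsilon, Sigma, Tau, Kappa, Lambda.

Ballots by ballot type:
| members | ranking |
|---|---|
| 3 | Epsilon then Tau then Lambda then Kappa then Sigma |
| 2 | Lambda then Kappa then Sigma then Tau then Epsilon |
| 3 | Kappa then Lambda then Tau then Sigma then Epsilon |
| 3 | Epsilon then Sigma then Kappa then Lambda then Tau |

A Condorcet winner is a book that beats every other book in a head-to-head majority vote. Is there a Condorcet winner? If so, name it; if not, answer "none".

Epsilon

Head-to-head results (11 members):
Epsilon vs Sigma: Epsilon, 6–5.
Epsilon–Tau: Epsilon 6–5.
Epsilon vs Kappa: Epsilon, 6–5.
Epsilon–Lambda: Epsilon 6–5.
Sigma–Tau: Tau 6–5.
Sigma vs Kappa: Kappa, 8–3.
Sigma–Lambda: Lambda 8–3.
Tau vs Kappa: Kappa, 8–3.
Tau vs Lambda: Lambda wins 8–3.
Kappa vs Lambda: Kappa, 6–5.
Epsilon wins every pairwise contest, so Epsilon is the Condorcet winner.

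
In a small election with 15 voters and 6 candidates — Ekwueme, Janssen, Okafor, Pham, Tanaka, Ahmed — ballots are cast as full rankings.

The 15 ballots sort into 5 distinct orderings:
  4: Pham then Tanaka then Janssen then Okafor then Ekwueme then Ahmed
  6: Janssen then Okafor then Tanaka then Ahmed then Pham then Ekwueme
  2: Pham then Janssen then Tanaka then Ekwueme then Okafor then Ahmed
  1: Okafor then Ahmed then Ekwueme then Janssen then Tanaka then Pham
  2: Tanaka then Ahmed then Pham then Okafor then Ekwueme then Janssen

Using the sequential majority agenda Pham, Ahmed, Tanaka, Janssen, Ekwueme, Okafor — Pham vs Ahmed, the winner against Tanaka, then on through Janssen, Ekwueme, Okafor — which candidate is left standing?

Janssen

Round 1: Pham vs Ahmed — 6–9, Ahmed advances.
Round 2: Ahmed vs Tanaka — 1–14, Tanaka advances.
Round 3: Tanaka vs Janssen — 6–9, Janssen advances.
Round 4: Janssen vs Ekwueme — 12–3, Janssen advances.
Round 5: Janssen vs Okafor — 12–3, Janssen advances.
The agenda winner is Janssen.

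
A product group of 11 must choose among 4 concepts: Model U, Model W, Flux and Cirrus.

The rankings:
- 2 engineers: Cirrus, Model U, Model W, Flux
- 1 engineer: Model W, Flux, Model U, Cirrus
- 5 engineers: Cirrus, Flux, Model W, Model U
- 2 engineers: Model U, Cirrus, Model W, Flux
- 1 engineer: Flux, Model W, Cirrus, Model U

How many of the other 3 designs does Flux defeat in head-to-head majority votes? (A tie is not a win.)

2

Flux against each rival (11 engineers):
Flux vs Model U: 1+5+1 = 7 for Flux, 4 for Model U — Flux by 7–4.
Flux vs Model W: 5+1 = 6 for Flux, 5 for Model W — Flux by 6–5.
Flux vs Cirrus: Flux preferred on 1+1 = 2 ballots; Cirrus wins 9–2.
Flux beats Model U, Model W; loses to Cirrus — 2 pairwise wins.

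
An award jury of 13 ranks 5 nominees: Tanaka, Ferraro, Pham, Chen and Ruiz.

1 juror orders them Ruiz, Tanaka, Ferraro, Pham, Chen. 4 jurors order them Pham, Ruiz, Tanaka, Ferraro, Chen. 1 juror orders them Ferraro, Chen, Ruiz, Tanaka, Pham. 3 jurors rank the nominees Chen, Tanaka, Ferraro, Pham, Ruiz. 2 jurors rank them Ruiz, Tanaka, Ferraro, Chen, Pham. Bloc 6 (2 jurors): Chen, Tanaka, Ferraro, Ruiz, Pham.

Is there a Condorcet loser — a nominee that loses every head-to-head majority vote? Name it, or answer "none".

none

Head-to-head results (13 jurors):
Tanaka–Ferraro: Tanaka 12–1.
Tanaka vs Pham: 1+1+3+2+2 = 9 for Tanaka, 4 for Pham — Tanaka by 9–4.
Tanaka vs Chen: Tanaka, 7–6.
Tanaka–Ruiz: Ruiz 8–5.
Ferraro vs Pham: 1+1+3+2+2 = 9 for Ferraro, 4 for Pham — Ferraro by 9–4.
Ferraro–Chen: Ferraro 8–5.
Ferraro vs Ruiz: Ruiz wins 7–6.
Pham vs Chen: 1+4 = 5 for Pham, 8 for Chen — Chen by 8–5.
Pham–Ruiz: Pham 7–6.
Chen–Ruiz: Ruiz 7–6.
Each nominee has at least one pairwise win (Tanaka beats Ferraro; Ferraro beats Pham; Pham beats Ruiz; Chen beats Pham; Ruiz beats Tanaka) — no Condorcet loser.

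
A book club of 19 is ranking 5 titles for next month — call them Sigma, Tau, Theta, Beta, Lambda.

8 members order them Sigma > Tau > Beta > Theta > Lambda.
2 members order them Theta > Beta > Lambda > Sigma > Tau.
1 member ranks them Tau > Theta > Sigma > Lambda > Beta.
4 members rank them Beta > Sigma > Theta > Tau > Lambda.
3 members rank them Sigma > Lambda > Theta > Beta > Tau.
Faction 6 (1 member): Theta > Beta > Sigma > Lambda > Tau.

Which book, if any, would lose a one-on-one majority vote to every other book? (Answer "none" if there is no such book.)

Lambda

Head-to-head results (19 members):
Sigma–Tau: Sigma 18–1.
Sigma vs Theta: 8+4+3 = 15 for Sigma, 4 for Theta — Sigma by 15–4.
Sigma vs Beta: Sigma, 12–7.
Sigma vs Lambda: 17 to 2, Sigma.
Tau vs Theta: Theta, 10–9.
Tau–Beta: Beta 10–9.
Tau vs Lambda: 13 to 6, Tau.
Theta vs Beta: 7 to 12, Beta.
Theta vs Lambda: Theta is ranked higher on 8+2+1+4+1 = 16 ballots, Lambda on 3. Theta wins 16–3.
Beta vs Lambda: Beta, 15–4.
Lambda loses to every other book — it is the Condorcet loser.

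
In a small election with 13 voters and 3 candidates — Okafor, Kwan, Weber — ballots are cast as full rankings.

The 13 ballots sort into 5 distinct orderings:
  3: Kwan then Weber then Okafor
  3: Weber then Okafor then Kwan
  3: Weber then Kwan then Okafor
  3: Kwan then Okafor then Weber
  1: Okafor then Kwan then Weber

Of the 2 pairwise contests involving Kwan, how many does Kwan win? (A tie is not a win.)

2

Kwan against each rival (13 voters):
Kwan vs Okafor: Kwan is ranked higher on 3+3+3 = 9 ballots, Okafor on 4. Kwan wins 9–4.
Kwan–Weber: Kwan 7–6.
Kwan beats Okafor, Weber — 2 pairwise wins.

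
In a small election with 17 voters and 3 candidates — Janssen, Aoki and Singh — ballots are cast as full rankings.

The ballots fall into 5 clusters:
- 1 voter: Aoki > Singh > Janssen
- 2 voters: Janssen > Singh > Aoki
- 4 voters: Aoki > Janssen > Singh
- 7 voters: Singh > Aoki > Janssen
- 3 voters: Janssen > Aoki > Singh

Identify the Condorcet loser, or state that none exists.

none

Head-to-head results (17 voters):
Janssen vs Aoki: 2+3 = 5 for Janssen, 12 for Aoki — Aoki by 12–5.
Janssen vs Singh: Janssen wins 9–8.
Aoki–Singh: Singh 9–8.
Every candidate wins at least one matchup (Janssen beats Singh; Aoki beats Janssen; Singh beats Aoki), so there is no Condorcet loser.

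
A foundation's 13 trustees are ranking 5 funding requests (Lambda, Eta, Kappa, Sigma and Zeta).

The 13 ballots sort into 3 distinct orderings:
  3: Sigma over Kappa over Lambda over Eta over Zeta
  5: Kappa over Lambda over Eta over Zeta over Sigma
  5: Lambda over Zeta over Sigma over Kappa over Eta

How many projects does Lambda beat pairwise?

3

Lambda against each rival (13 reviewers):
Lambda vs Eta: 3+5+5 = 13 for Lambda, 0 for Eta — Lambda by 13–0.
Lambda vs Kappa: 5 to 8, Kappa.
Lambda–Sigma: Lambda 10–3.
Lambda vs Zeta: 13 to 0, Lambda.
Lambda beats Eta, Sigma, Zeta; loses to Kappa — 3 pairwise wins.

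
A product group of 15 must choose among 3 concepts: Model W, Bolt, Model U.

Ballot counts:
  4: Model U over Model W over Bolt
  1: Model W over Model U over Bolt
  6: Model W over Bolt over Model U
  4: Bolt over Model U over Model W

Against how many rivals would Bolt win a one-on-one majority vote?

1

Bolt against each rival (15 engineers):
Bolt vs Model W: 4 to 11, Model W.
Bolt vs Model U: 10 to 5, Bolt.
Bolt beats Model U; loses to Model W — 1 pairwise win.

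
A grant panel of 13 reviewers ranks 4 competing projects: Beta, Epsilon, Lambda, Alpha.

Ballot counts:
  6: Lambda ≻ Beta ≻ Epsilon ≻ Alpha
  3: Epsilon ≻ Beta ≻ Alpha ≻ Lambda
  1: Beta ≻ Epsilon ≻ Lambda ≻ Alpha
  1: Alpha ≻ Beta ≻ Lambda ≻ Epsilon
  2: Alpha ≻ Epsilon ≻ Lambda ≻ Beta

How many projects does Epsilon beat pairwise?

1

Epsilon against each rival (13 reviewers):
Epsilon vs Beta: Beta wins 8–5.
Epsilon vs Lambda: Lambda, 7–6.
Epsilon vs Alpha: Epsilon, 10–3.
Epsilon beats Alpha; loses to Beta, Lambda — 1 pairwise win.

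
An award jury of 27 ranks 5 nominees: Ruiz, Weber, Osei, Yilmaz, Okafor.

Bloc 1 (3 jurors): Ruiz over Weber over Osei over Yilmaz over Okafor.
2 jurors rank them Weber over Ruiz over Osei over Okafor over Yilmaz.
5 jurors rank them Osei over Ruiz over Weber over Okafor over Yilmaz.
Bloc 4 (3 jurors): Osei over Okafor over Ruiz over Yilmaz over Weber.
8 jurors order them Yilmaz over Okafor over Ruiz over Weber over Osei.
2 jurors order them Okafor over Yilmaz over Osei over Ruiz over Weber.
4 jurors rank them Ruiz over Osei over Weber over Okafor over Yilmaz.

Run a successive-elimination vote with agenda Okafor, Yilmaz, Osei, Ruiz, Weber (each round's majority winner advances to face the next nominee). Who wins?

Round 1: Okafor vs Yilmaz — 16–11, Okafor advances.
Round 2: Okafor vs Osei — 10–17, Osei advances.
Round 3: Osei vs Ruiz — 10–17, Ruiz advances.
Round 4: Ruiz vs Weber — 25–2, Ruiz advances.
Ruiz survives the agenda.

Ruiz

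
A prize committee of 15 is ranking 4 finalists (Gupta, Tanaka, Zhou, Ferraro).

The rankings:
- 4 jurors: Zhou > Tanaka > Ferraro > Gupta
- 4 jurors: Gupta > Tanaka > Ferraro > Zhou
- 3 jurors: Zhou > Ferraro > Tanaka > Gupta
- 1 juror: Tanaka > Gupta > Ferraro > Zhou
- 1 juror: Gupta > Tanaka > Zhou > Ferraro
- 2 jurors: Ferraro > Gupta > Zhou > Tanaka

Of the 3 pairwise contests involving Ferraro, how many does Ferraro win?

1

Ferraro against each rival (15 jurors):
Ferraro vs Gupta: Ferraro is ranked higher on 4+3+2 = 9 ballots, Gupta on 6. Ferraro wins 9–6.
Ferraro vs Tanaka: 5 to 10, Tanaka.
Ferraro vs Zhou: 7 to 8, Zhou.
Ferraro beats Gupta; loses to Tanaka, Zhou — 1 pairwise win.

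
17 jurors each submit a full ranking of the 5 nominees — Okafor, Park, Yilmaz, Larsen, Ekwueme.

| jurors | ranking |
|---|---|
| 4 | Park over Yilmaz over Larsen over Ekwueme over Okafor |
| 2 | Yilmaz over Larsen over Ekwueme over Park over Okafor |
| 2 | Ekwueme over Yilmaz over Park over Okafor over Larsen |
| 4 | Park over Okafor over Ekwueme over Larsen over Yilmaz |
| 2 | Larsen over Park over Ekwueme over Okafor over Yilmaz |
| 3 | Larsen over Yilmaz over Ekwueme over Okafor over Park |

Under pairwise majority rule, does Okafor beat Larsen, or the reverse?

Ballots ranking Okafor above Larsen: 2 + 4 = 6.
Ballots ranking Larsen above Okafor: 17 − 6 = 11.
Larsen wins the head-to-head 11–6.

Larsen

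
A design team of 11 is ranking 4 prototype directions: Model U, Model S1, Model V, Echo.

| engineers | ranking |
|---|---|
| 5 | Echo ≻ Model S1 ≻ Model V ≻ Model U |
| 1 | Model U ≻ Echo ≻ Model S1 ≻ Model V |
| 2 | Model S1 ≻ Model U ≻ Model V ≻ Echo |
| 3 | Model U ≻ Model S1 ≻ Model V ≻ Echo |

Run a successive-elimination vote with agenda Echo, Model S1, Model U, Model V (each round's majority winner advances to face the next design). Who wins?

Model U

Round 1: Echo vs Model S1 — 6–5, Echo advances.
Round 2: Echo vs Model U — 5–6, Model U advances.
Round 3: Model U vs Model V — 6–5, Model U advances.
Model U survives the agenda.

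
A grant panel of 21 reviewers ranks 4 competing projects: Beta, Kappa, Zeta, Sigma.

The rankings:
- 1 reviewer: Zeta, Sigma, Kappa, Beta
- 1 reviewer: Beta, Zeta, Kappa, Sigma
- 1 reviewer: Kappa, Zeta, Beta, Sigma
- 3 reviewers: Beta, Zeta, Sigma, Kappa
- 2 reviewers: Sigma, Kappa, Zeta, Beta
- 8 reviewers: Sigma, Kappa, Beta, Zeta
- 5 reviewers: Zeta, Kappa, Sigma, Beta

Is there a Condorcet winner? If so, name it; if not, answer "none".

none

Pairwise majorities:
Beta vs Kappa: 4 to 17, Kappa.
Beta vs Zeta: 12 to 9, Beta.
Beta vs Sigma: Beta preferred on 1+1+3 = 5 ballots; Sigma wins 16–5.
Kappa vs Zeta: Kappa is ranked higher on 1+2+8 = 11 ballots, Zeta on 10. Kappa wins 11–10.
Kappa vs Sigma: 7 to 14, Sigma.
Zeta vs Sigma: Zeta is ranked higher on 1+1+1+3+5 = 11 ballots, Sigma on 10. Zeta wins 11–10.
Each project drops at least one matchup (Beta loses to Kappa; Kappa loses to Sigma; Zeta loses to Beta; Sigma loses to Zeta); the cycle Beta beats Zeta beats Sigma beats Beta rules out a Condorcet winner.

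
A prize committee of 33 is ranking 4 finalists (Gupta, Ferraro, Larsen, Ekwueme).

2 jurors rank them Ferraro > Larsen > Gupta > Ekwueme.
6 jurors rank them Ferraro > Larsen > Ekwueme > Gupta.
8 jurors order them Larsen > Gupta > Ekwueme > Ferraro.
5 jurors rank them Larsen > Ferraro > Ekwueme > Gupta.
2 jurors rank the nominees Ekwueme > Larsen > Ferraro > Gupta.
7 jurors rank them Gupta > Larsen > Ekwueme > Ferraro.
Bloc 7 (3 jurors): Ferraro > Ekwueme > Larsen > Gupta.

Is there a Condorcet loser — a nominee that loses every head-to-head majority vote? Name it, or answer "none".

Head-to-head results (33 jurors):
Gupta vs Ferraro: Ferraro wins 18–15.
Gupta–Larsen: Larsen 26–7.
Gupta vs Ekwueme: Gupta wins 17–16.
Ferraro–Larsen: Larsen 22–11.
Ferraro vs Ekwueme: Ferraro is ranked higher on 2+6+5+3 = 16 ballots, Ekwueme on 17. Ekwueme wins 17–16.
Larsen vs Ekwueme: 2+6+8+5+7 = 28 for Larsen, 5 for Ekwueme — Larsen by 28–5.
No nominee is winless: Gupta beats Ekwueme; Ferraro beats Gupta; Larsen beats Gupta; Ekwueme beats Ferraro. There is no Condorcet loser.

none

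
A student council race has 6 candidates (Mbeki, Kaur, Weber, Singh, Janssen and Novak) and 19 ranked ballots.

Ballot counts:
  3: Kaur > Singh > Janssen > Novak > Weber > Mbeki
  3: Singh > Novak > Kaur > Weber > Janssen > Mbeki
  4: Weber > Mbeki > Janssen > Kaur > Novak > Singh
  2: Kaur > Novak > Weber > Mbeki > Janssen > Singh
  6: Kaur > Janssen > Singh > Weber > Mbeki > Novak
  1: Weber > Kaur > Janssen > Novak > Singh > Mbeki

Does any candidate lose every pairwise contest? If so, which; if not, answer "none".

Head-to-head results (19 voters):
Mbeki–Kaur: Kaur 15–4.
Mbeki vs Weber: Mbeki preferred on 0 ballots; Weber wins 19–0.
Mbeki vs Singh: Mbeki is ranked higher on 4+2 = 6 ballots, Singh on 13. Singh wins 13–6.
Mbeki vs Janssen: Mbeki is ranked higher on 4+2 = 6 ballots, Janssen on 13. Janssen wins 13–6.
Mbeki vs Novak: Mbeki, 10–9.
Kaur vs Weber: Kaur, 14–5.
Kaur vs Singh: Kaur, 16–3.
Kaur vs Janssen: Kaur, 15–4.
Kaur vs Novak: 3+4+2+6+1 = 16 for Kaur, 3 for Novak — Kaur by 16–3.
Weber vs Singh: Weber is ranked higher on 4+2+1 = 7 ballots, Singh on 12. Singh wins 12–7.
Weber vs Janssen: Weber wins 10–9.
Weber vs Novak: Weber is ranked higher on 4+6+1 = 11 ballots, Novak on 8. Weber wins 11–8.
Singh vs Janssen: Janssen, 13–6.
Singh vs Novak: 12 to 7, Singh.
Janssen–Novak: Janssen 14–5.
Only Novak has no wins; Novak is the Condorcet loser.

Novak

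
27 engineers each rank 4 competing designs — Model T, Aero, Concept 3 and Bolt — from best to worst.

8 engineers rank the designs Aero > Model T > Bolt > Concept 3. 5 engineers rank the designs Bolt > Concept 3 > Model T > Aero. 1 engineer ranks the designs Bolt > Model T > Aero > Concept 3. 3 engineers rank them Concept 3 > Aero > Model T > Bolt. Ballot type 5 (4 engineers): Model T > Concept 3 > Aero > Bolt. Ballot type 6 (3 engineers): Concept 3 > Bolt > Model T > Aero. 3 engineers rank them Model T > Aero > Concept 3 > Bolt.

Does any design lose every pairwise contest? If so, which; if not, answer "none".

Head-to-head results (27 engineers):
Model T vs Aero: Model T preferred on 5+1+4+3+3 = 16 ballots; Model T wins 16–11.
Model T vs Concept 3: 16 to 11, Model T.
Model T vs Bolt: 18 to 9, Model T.
Aero vs Concept 3: Concept 3, 15–12.
Aero vs Bolt: 8+3+4+3 = 18 for Aero, 9 for Bolt — Aero by 18–9.
Concept 3 vs Bolt: 13 to 14, Bolt.
Every design wins at least one matchup (Model T beats Aero; Aero beats Bolt; Concept 3 beats Aero; Bolt beats Concept 3), so there is no Condorcet loser.

none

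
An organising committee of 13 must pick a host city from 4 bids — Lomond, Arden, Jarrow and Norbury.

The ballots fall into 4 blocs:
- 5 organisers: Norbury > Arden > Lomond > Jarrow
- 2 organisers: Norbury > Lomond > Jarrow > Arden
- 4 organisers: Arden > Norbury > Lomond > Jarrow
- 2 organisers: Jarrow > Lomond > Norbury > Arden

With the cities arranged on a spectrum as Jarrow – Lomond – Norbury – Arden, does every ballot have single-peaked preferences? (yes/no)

Axis positions: Jarrow=1, Lomond=2, Norbury=3, Arden=4.
Bloc 1 (peak Norbury at position 3): ranking walks positions 3-4-2-1, expanding outward from the peak — single-peaked.
Bloc 2 (peak Norbury at position 3): ranking walks positions 3-2-1-4, expanding outward from the peak — single-peaked.
Bloc 3 (peak Arden at position 4): ranking walks positions 4-3-2-1, expanding outward from the peak — single-peaked.
Bloc 4 (peak Jarrow at position 1): ranking walks positions 1-2-3-4, expanding outward from the peak — single-peaked.
Every ranking is single-peaked on this axis.

yes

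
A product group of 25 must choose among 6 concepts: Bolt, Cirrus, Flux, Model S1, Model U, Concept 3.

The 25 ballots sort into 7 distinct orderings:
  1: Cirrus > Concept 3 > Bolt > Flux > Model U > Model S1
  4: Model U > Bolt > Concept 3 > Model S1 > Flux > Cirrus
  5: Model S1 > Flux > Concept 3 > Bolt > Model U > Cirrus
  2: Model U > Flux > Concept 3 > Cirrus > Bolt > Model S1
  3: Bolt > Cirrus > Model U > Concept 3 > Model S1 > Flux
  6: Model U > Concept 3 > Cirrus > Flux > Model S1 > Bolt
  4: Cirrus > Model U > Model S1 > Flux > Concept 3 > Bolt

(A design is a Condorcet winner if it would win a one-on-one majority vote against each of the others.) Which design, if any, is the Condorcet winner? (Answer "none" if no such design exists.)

Pairwise majorities:
Bolt vs Cirrus: 4+5+3 = 12 for Bolt, 13 for Cirrus — Cirrus by 13–12.
Bolt vs Flux: 1+4+3 = 8 for Bolt, 17 for Flux — Flux by 17–8.
Bolt vs Model S1: Bolt is ranked higher on 1+4+2+3 = 10 ballots, Model S1 on 15. Model S1 wins 15–10.
Bolt vs Model U: Bolt preferred on 1+5+3 = 9 ballots; Model U wins 16–9.
Bolt vs Concept 3: Bolt is ranked higher on 4+3 = 7 ballots, Concept 3 on 18. Concept 3 wins 18–7.
Cirrus vs Flux: 14 to 11, Cirrus.
Cirrus vs Model S1: Cirrus is ranked higher on 1+2+3+6+4 = 16 ballots, Model S1 on 9. Cirrus wins 16–9.
Cirrus vs Model U: 1+3+4 = 8 for Cirrus, 17 for Model U — Model U by 17–8.
Cirrus vs Concept 3: Cirrus is ranked higher on 1+3+4 = 8 ballots, Concept 3 on 17. Concept 3 wins 17–8.
Flux vs Model S1: Flux preferred on 1+2+6 = 9 ballots; Model S1 wins 16–9.
Flux vs Model U: Flux preferred on 1+5 = 6 ballots; Model U wins 19–6.
Flux vs Concept 3: Flux preferred on 5+2+4 = 11 ballots; Concept 3 wins 14–11.
Model S1 vs Model U: Model S1 is ranked higher on 5 ballots, Model U on 20. Model U wins 20–5.
Model S1 vs Concept 3: 9 to 16, Concept 3.
Model U vs Concept 3: Model U preferred on 4+2+3+6+4 = 19 ballots; Model U wins 19–6.
Only Model U has no losses; Model U is the Condorcet winner.

Model U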